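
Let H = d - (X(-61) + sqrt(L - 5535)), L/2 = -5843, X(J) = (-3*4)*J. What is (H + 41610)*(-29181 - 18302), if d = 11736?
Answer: -2498270562 + 47483*I*sqrt(17221) ≈ -2.4983e+9 + 6.2311e+6*I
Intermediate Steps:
X(J) = -12*J
L = -11686 (L = 2*(-5843) = -11686)
H = 11004 - I*sqrt(17221) (H = 11736 - (-12*(-61) + sqrt(-11686 - 5535)) = 11736 - (732 + sqrt(-17221)) = 11736 - (732 + I*sqrt(17221)) = 11736 + (-732 - I*sqrt(17221)) = 11004 - I*sqrt(17221) ≈ 11004.0 - 131.23*I)
(H + 41610)*(-29181 - 18302) = ((11004 - I*sqrt(17221)) + 41610)*(-29181 - 18302) = (52614 - I*sqrt(17221))*(-47483) = -2498270562 + 47483*I*sqrt(17221)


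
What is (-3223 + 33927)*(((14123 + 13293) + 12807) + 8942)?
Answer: 1509562160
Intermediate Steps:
(-3223 + 33927)*(((14123 + 13293) + 12807) + 8942) = 30704*((27416 + 12807) + 8942) = 30704*(40223 + 8942) = 30704*49165 = 1509562160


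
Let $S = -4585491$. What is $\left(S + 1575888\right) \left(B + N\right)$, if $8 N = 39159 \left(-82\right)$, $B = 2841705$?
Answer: $- \frac{29377640773503}{4} \approx -7.3444 \cdot 10^{12}$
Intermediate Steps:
$N = - \frac{1605519}{4}$ ($N = \frac{39159 \left(-82\right)}{8} = \frac{1}{8} \left(-3211038\right) = - \frac{1605519}{4} \approx -4.0138 \cdot 10^{5}$)
$\left(S + 1575888\right) \left(B + N\right) = \left(-4585491 + 1575888\right) \left(2841705 - \frac{1605519}{4}\right) = \left(-3009603\right) \frac{9761301}{4} = - \frac{29377640773503}{4}$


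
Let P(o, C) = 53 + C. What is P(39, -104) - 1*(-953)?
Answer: 902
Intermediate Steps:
P(39, -104) - 1*(-953) = (53 - 104) - 1*(-953) = -51 + 953 = 902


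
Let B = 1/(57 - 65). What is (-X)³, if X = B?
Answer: 1/512 ≈ 0.0019531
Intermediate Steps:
B = -⅛ (B = 1/(-8) = -⅛ ≈ -0.12500)
X = -⅛ ≈ -0.12500
(-X)³ = (-1*(-⅛))³ = (⅛)³ = 1/512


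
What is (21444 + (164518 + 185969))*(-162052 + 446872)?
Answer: 105933387420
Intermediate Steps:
(21444 + (164518 + 185969))*(-162052 + 446872) = (21444 + 350487)*284820 = 371931*284820 = 105933387420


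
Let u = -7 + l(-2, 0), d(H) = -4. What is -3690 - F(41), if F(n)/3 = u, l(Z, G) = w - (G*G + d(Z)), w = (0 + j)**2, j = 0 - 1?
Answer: -3684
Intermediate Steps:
j = -1
w = 1 (w = (0 - 1)**2 = (-1)**2 = 1)
l(Z, G) = 5 - G**2 (l(Z, G) = 1 - (G*G - 4) = 1 - (G**2 - 4) = 1 - (-4 + G**2) = 1 + (4 - G**2) = 5 - G**2)
u = -2 (u = -7 + (5 - 1*0**2) = -7 + (5 - 1*0) = -7 + (5 + 0) = -7 + 5 = -2)
F(n) = -6 (F(n) = 3*(-2) = -6)
-3690 - F(41) = -3690 - 1*(-6) = -3690 + 6 = -3684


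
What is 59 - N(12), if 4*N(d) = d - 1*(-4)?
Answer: 55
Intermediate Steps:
N(d) = 1 + d/4 (N(d) = (d - 1*(-4))/4 = (d + 4)/4 = (4 + d)/4 = 1 + d/4)
59 - N(12) = 59 - (1 + (¼)*12) = 59 - (1 + 3) = 59 - 1*4 = 59 - 4 = 55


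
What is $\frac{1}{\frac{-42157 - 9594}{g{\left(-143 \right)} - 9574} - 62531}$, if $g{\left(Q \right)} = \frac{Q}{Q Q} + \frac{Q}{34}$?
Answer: $- \frac{6652753}{415967353077} \approx -1.5993 \cdot 10^{-5}$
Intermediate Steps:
$g{\left(Q \right)} = \frac{1}{Q} + \frac{Q}{34}$ ($g{\left(Q \right)} = \frac{Q}{Q^{2}} + Q \frac{1}{34} = \frac{Q}{Q^{2}} + \frac{Q}{34} = \frac{1}{Q} + \frac{Q}{34}$)
$\frac{1}{\frac{-42157 - 9594}{g{\left(-143 \right)} - 9574} - 62531} = \frac{1}{\frac{-42157 - 9594}{\left(\frac{1}{-143} + \frac{1}{34} \left(-143\right)\right) - 9574} - 62531} = \frac{1}{- \frac{51751}{\left(- \frac{1}{143} - \frac{143}{34}\right) - 9574} - 62531} = \frac{1}{- \frac{51751}{- \frac{20483}{4862} - 9574} - 62531} = \frac{1}{- \frac{51751}{- \frac{46569271}{4862}} - 62531} = \frac{1}{\left(-51751\right) \left(- \frac{4862}{46569271}\right) - 62531} = \frac{1}{\frac{35944766}{6652753} - 62531} = \frac{1}{- \frac{415967353077}{6652753}} = - \frac{6652753}{415967353077}$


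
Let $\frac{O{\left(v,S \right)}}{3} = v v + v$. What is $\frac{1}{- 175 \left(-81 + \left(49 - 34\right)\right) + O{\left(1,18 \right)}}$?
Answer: $\frac{1}{11556} \approx 8.6535 \cdot 10^{-5}$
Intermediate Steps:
$O{\left(v,S \right)} = 3 v + 3 v^{2}$ ($O{\left(v,S \right)} = 3 \left(v v + v\right) = 3 \left(v^{2} + v\right) = 3 \left(v + v^{2}\right) = 3 v + 3 v^{2}$)
$\frac{1}{- 175 \left(-81 + \left(49 - 34\right)\right) + O{\left(1,18 \right)}} = \frac{1}{- 175 \left(-81 + \left(49 - 34\right)\right) + 3 \cdot 1 \left(1 + 1\right)} = \frac{1}{- 175 \left(-81 + 15\right) + 3 \cdot 1 \cdot 2} = \frac{1}{\left(-175\right) \left(-66\right) + 6} = \frac{1}{11550 + 6} = \frac{1}{11556}$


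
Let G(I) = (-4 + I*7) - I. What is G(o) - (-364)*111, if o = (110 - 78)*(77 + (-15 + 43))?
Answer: 60560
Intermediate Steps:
o = 3360 (o = 32*(77 + 28) = 32*105 = 3360)
G(I) = -4 + 6*I (G(I) = (-4 + 7*I) - I = -4 + 6*I)
G(o) - (-364)*111 = (-4 + 6*3360) - (-364)*111 = (-4 + 20160) - 1*(-40404) = 20156 + 40404 = 60560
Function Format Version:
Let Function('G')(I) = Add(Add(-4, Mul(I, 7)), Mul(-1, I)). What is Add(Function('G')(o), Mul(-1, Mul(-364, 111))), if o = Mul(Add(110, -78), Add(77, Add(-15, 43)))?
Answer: 60560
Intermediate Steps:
o = 3360 (o = Mul(32, Add(77, 28)) = Mul(32, 105) = 3360)
Function('G')(I) = Add(-4, Mul(6, I)) (Function('G')(I) = Add(Add(-4, Mul(7, I)), Mul(-1, I)) = Add(-4, Mul(6, I)))
Add(Function('G')(o), Mul(-1, Mul(-364, 111))) = Add(Add(-4, Mul(6, 3360)), Mul(-1, Mul(-364, 111))) = Add(Add(-4, 20160), Mul(-1, -40404)) = Add(20156, 40404) = 60560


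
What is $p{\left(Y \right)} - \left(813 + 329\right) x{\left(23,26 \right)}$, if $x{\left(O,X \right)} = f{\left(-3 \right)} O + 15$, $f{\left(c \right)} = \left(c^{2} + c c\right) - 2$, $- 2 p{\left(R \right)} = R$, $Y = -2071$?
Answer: $- \frac{872701}{2} \approx -4.3635 \cdot 10^{5}$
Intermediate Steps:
$p{\left(R \right)} = - \frac{R}{2}$
$f{\left(c \right)} = -2 + 2 c^{2}$ ($f{\left(c \right)} = \left(c^{2} + c^{2}\right) - 2 = 2 c^{2} - 2 = -2 + 2 c^{2}$)
$x{\left(O,X \right)} = 15 + 16 O$ ($x{\left(O,X \right)} = \left(-2 + 2 \left(-3\right)^{2}\right) O + 15 = \left(-2 + 2 \cdot 9\right) O + 15 = \left(-2 + 18\right) O + 15 = 16 O + 15 = 15 + 16 O$)
$p{\left(Y \right)} - \left(813 + 329\right) x{\left(23,26 \right)} = \left(- \frac{1}{2}\right) \left(-2071\right) - \left(813 + 329\right) \left(15 + 16 \cdot 23\right) = \frac{2071}{2} - 1142 \left(15 + 368\right) = \frac{2071}{2} - 1142 \cdot 383 = \frac{2071}{2} - 437386 = - \frac{872701}{2}$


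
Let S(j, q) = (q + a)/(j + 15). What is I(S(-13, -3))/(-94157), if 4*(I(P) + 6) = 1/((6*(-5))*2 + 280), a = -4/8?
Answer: 5279/82858160 ≈ 6.3711e-5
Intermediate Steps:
a = -½ (a = -4*⅛ = -½ ≈ -0.50000)
S(j, q) = (-½ + q)/(15 + j) (S(j, q) = (q - ½)/(j + 15) = (-½ + q)/(15 + j))
I(P) = -5279/880 (I(P) = -6 + 1/(4*((6*(-5))*2 + 280)) = -6 + 1/(4*(-30*2 + 280)) = -6 + 1/(4*(-60 + 280)) = -6 + (¼)/220 = -6 + (¼)*(1/220) = -6 + 1/880 = -5279/880)
I(S(-13, -3))/(-94157) = -5279/880/(-94157) = -5279/880*(-1/94157) = 5279/82858160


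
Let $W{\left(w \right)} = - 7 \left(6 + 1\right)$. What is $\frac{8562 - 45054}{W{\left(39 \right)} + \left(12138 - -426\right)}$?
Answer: $- \frac{36492}{12515} \approx -2.9159$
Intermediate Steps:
$W{\left(w \right)} = -49$ ($W{\left(w \right)} = \left(-7\right) 7 = -49$)
$\frac{8562 - 45054}{W{\left(39 \right)} + \left(12138 - -426\right)} = \frac{8562 - 45054}{-49 + \left(12138 - -426\right)} = - \frac{36492}{-49 + \left(12138 + 426\right)} = - \frac{36492}{-49 + 12564} = - \frac{36492}{12515}$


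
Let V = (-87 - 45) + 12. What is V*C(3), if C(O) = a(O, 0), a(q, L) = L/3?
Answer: 0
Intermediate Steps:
a(q, L) = L/3 (a(q, L) = L*(1/3) = L/3)
V = -120 (V = -132 + 12 = -120)
C(O) = 0 (C(O) = (1/3)*0 = 0)
V*C(3) = -120*0 = 0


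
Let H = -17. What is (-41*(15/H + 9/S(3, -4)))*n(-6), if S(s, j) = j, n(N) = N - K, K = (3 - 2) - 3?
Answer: -8733/17 ≈ -513.71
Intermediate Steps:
K = -2 (K = 1 - 3 = -2)
n(N) = 2 + N (n(N) = N - 1*(-2) = N + 2 = 2 + N)
(-41*(15/H + 9/S(3, -4)))*n(-6) = (-41*(15/(-17) + 9/(-4)))*(2 - 6) = -41*(15*(-1/17) + 9*(-1/4))*(-4) = -41*(-15/17 - 9/4)*(-4) = -41*(-213/68)*(-4) = (8733/68)*(-4) = -8733/17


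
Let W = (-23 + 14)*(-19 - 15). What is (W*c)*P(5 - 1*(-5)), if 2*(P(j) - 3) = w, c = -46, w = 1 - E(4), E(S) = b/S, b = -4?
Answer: -56304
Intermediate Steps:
E(S) = -4/S
w = 2 (w = 1 - (-4)/4 = 1 - 1*(-1) = 1 + 1 = 2)
W = 306 (W = -9*(-34) = 306)
P(j) = 4 (P(j) = 3 + (½)*2 = 3 + 1 = 4)
(W*c)*P(5 - 1*(-5)) = (306*(-46))*4 = -14076*4 = -56304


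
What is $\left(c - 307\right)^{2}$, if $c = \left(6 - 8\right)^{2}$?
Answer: $91809$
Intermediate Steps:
$c = 4$ ($c = \left(-2\right)^{2} = 4$)
$\left(c - 307\right)^{2} = \left(4 - 307\right)^{2} = \left(-303\right)^{2} = 91809$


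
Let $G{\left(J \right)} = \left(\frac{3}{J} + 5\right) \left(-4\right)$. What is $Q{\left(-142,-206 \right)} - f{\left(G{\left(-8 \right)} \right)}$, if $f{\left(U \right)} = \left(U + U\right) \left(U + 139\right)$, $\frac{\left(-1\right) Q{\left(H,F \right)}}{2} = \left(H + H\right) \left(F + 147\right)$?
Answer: $- \frac{58107}{2} \approx -29054.0$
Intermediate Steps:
$Q{\left(H,F \right)} = - 4 H \left(147 + F\right)$ ($Q{\left(H,F \right)} = - 2 \left(H + H\right) \left(F + 147\right) = - 2 \cdot 2 H \left(147 + F\right) = - 4 H \left(147 + F\right)$)
$G{\left(J \right)} = -20 - \frac{12}{J}$ ($G{\left(J \right)} = \left(5 + \frac{3}{J}\right) \left(-4\right) = -20 - \frac{12}{J}$)
$f{\left(U \right)} = 2 U \left(139 + U\right)$
$Q{\left(-142,-206 \right)} - f{\left(G{\left(-8 \right)} \right)} = \left(-4\right) \left(-142\right) \left(147 - 206\right) - 2 \left(-20 - \frac{12}{-8}\right) \left(139 - \left(20 + \frac{12}{-8}\right)\right) = \left(-4\right) \left(-142\right) \left(-59\right) - 2 \left(-20 - - \frac{3}{2}\right) \left(139 - \frac{37}{2}\right) = -33512 - 2 \left(-20 + \frac{3}{2}\right) \left(139 + \left(-20 + \frac{3}{2}\right)\right) = -33512 - 2 \left(- \frac{37}{2}\right) \left(139 - \frac{37}{2}\right) = -33512 - 2 \left(- \frac{37}{2}\right) \frac{241}{2} = -33512 - - \frac{8917}{2} = -33512 + \frac{8917}{2} = - \frac{58107}{2}$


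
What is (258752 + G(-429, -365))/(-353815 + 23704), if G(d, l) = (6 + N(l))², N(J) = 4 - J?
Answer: -399377/330111 ≈ -1.2098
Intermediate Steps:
G(d, l) = (10 - l)² (G(d, l) = (6 + (4 - l))² = (10 - l)²)
(258752 + G(-429, -365))/(-353815 + 23704) = (258752 + (-10 - 365)²)/(-353815 + 23704) = (258752 + (-375)²)/(-330111) = (258752 + 140625)*(-1/330111) = 399377*(-1/330111) = -399377/330111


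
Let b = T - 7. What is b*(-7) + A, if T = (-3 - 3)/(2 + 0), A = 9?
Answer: 79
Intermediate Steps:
T = -3 (T = -6/2 = -6*½ = -3)
b = -10 (b = -3 - 7 = -10)
b*(-7) + A = -10*(-7) + 9 = 70 + 9 = 79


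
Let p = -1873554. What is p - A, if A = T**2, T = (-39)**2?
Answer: -4186995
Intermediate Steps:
T = 1521
A = 2313441 (A = 1521**2 = 2313441)
p - A = -1873554 - 1*2313441 = -1873554 - 2313441 = -4186995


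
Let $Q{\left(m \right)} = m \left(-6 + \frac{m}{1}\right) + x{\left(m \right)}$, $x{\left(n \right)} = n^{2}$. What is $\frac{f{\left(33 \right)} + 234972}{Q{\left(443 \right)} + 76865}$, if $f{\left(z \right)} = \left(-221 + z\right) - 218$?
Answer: $\frac{234566}{466705} \approx 0.5026$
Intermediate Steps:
$f{\left(z \right)} = -439 + z$
$Q{\left(m \right)} = m^{2} + m \left(-6 + m\right)$ ($Q{\left(m \right)} = m \left(-6 + \frac{m}{1}\right) + m^{2} = m \left(-6 + m 1\right) + m^{2} = m \left(-6 + m\right) + m^{2} = m^{2} + m \left(-6 + m\right)$)
$\frac{f{\left(33 \right)} + 234972}{Q{\left(443 \right)} + 76865} = \frac{\left(-439 + 33\right) + 234972}{2 \cdot 443 \left(-3 + 443\right) + 76865} = \frac{-406 + 234972}{2 \cdot 443 \cdot 440 + 76865} = \frac{234566}{389840 + 76865} = \frac{234566}{466705}$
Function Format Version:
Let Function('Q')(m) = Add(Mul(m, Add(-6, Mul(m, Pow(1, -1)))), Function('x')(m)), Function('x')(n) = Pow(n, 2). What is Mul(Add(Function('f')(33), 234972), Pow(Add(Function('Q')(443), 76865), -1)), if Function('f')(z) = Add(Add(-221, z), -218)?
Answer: Rational(234566, 466705) ≈ 0.50260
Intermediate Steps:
Function('f')(z) = Add(-439, z)
Function('Q')(m) = Add(Pow(m, 2), Mul(m, Add(-6, m))) (Function('Q')(m) = Add(Mul(m, Add(-6, Mul(m, Pow(1, -1)))), Pow(m, 2)) = Add(Mul(m, Add(-6, Mul(m, 1))), Pow(m, 2)) = Add(Mul(m, Add(-6, m)), Pow(m, 2)) = Add(Pow(m, 2), Mul(m, Add(-6, m))))
Mul(Add(Function('f')(33), 234972), Pow(Add(Function('Q')(443), 76865), -1)) = Mul(Add(Add(-439, 33), 234972), Pow(Add(Mul(2, 443, Add(-3, 443)), 76865), -1)) = Mul(Add(-406, 234972), Pow(Add(Mul(2, 443, 440), 76865), -1)) = Mul(234566, Pow(Add(389840, 76865), -1)) = Mul(234566, Pow(466705, -1)) = Mul(234566, Rational(1, 466705)) = Rational(234566, 466705)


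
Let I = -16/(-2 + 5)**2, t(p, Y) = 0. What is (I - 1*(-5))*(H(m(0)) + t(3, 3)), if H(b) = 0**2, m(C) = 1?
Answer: 0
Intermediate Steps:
I = -16/9 (I = -16/(3**2) = -16/9 ≈ -1.7778)
H(b) = 0
(I - 1*(-5))*(H(m(0)) + t(3, 3)) = (-16/9 - 1*(-5))*(0 + 0) = (-16/9 + 5)*0 = (29/9)*0 = 0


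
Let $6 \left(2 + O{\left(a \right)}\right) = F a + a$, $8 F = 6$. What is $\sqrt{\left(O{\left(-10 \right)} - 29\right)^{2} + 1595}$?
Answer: $\frac{\sqrt{395329}}{12} \approx 52.396$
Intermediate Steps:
$F = \frac{3}{4}$ ($F = \frac{1}{8} \cdot 6 = \frac{3}{4} \approx 0.75$)
$O{\left(a \right)} = -2 + \frac{7 a}{24}$ ($O{\left(a \right)} = -2 + \frac{\frac{3 a}{4} + a}{6} = -2 + \frac{\frac{7}{4} a}{6} = -2 + \frac{7 a}{24}$)
$\sqrt{\left(O{\left(-10 \right)} - 29\right)^{2} + 1595} = \sqrt{\left(\left(-2 + \frac{7}{24} \left(-10\right)\right) - 29\right)^{2} + 1595} = \sqrt{\left(\left(-2 - \frac{35}{12}\right) - 29\right)^{2} + 1595} = \sqrt{\left(- \frac{59}{12} - 29\right)^{2} + 1595} = \sqrt{\left(- \frac{407}{12}\right)^{2} + 1595} = \sqrt{\frac{165649}{144} + 1595} = \sqrt{\frac{395329}{144}} = \frac{\sqrt{395329}}{12}$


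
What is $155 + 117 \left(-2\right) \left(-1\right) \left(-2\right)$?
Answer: $-313$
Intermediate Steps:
$155 + 117 \left(-2\right) \left(-1\right) \left(-2\right) = 155 + 117 \cdot 2 \left(-2\right) = 155 + 117 \left(-4\right) = 155 - 468 = -313$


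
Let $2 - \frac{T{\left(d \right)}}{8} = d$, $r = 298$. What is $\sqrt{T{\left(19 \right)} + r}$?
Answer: $9 \sqrt{2} \approx 12.728$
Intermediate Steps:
$T{\left(d \right)} = 16 - 8 d$
$\sqrt{T{\left(19 \right)} + r} = \sqrt{\left(16 - 152\right) + 298} = \sqrt{-136 + 298} = \sqrt{162} = 9 \sqrt{2}$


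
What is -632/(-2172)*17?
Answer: 2686/543 ≈ 4.9466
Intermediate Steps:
-632/(-2172)*17 = -632*(-1/2172)*17 = (158/543)*17 = 2686/543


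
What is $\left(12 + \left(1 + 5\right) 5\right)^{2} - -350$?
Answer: $2114$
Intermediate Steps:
$\left(12 + \left(1 + 5\right) 5\right)^{2} - -350 = \left(12 + 6 \cdot 5\right)^{2} + 350 = \left(12 + 30\right)^{2} + 350 = 42^{2} + 350 = 1764 + 350 = 2114$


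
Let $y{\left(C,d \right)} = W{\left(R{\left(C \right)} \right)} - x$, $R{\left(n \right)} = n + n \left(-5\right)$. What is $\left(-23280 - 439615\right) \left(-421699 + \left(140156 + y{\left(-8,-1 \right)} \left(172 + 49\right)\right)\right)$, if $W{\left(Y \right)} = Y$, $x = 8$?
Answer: $127869651905$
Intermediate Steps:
$R{\left(n \right)} = - 4 n$ ($R{\left(n \right)} = n - 5 n = - 4 n$)
$y{\left(C,d \right)} = -8 - 4 C$ ($y{\left(C,d \right)} = - 4 C - 8 = -8 - 4 C$)
$\left(-23280 - 439615\right) \left(-421699 + \left(140156 + y{\left(-8,-1 \right)} \left(172 + 49\right)\right)\right) = \left(-23280 - 439615\right) \left(-421699 + \left(140156 + \left(-8 - -32\right) \left(172 + 49\right)\right)\right) = - 462895 \left(-421699 + \left(140156 + \left(-8 + 32\right) 221\right)\right) = - 462895 \left(-421699 + \left(140156 + 24 \cdot 221\right)\right) = - 462895 \left(-421699 + \left(140156 + 5304\right)\right) = - 462895 \left(-421699 + 145460\right) = \left(-462895\right) \left(-276239\right) = 127869651905$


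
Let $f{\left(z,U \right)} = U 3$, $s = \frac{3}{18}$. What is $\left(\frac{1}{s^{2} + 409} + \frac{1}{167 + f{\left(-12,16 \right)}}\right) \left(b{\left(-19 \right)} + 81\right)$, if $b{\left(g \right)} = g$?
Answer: $\frac{8986}{20425} \approx 0.43995$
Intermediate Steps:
$s = \frac{1}{6}$ ($s = 3 \cdot \frac{1}{18} = \frac{1}{6} \approx 0.16667$)
$f{\left(z,U \right)} = 3 U$
$\left(\frac{1}{s^{2} + 409} + \frac{1}{167 + f{\left(-12,16 \right)}}\right) \left(b{\left(-19 \right)} + 81\right) = \left(\frac{1}{\left(\frac{1}{6}\right)^{2} + 409} + \frac{1}{167 + 3 \cdot 16}\right) \left(-19 + 81\right) = \left(\frac{1}{\frac{1}{36} + 409} + \frac{1}{167 + 48}\right) 62 = \left(\frac{1}{\frac{14725}{36}} + \frac{1}{215}\right) 62 = \left(\frac{36}{14725} + \frac{1}{215}\right) 62 = \frac{4493}{633175} \cdot 62 = \frac{8986}{20425}$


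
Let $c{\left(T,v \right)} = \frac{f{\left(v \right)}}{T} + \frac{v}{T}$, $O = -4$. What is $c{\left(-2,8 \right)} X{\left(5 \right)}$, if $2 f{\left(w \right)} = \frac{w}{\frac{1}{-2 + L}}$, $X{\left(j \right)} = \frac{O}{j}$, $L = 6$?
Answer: $\frac{48}{5} \approx 9.6$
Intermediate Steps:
$X{\left(j \right)} = - \frac{4}{j}$
$f{\left(w \right)} = 2 w$ ($f{\left(w \right)} = \frac{w \frac{1}{\frac{1}{-2 + 6}}}{2} = \frac{w \frac{1}{\frac{1}{4}}}{2} = \frac{w 4}{2} = \frac{4 w}{2} = 2 w$)
$c{\left(T,v \right)} = \frac{3 v}{T}$ ($c{\left(T,v \right)} = \frac{2 v}{T} + \frac{v}{T} = \frac{3 v}{T}$)
$c{\left(-2,8 \right)} X{\left(5 \right)} = 3 \cdot 8 \frac{1}{-2} \left(- \frac{4}{5}\right) = 3 \cdot 8 \left(- \frac{1}{2}\right) \left(\left(-4\right) \frac{1}{5}\right) = \left(-12\right) \left(- \frac{4}{5}\right) = \frac{48}{5}$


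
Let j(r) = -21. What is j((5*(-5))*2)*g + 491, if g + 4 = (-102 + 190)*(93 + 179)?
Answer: -502081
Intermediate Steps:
g = 23932 (g = -4 + (-102 + 190)*(93 + 179) = -4 + 88*272 = -4 + 23936 = 23932)
j((5*(-5))*2)*g + 491 = -21*23932 + 491 = -502572 + 491 = -502081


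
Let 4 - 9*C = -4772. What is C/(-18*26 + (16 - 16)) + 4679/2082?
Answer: 271231/243594 ≈ 1.1135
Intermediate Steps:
C = 1592/3 (C = 4/9 - ⅑*(-4772) = 4/9 + 4772/9 = 1592/3 ≈ 530.67)
C/(-18*26 + (16 - 16)) + 4679/2082 = 1592/(3*(-18*26 + (16 - 16))) + 4679/2082 = 1592/(3*(-468 + 0)) + 4679*(1/2082) = (1592/3)/(-468) + 4679/2082 = (1592/3)*(-1/468) + 4679/2082 = -398/351 + 4679/2082 = 271231/243594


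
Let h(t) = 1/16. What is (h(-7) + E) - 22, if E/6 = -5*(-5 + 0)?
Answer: 2049/16 ≈ 128.06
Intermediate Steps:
h(t) = 1/16
E = 150 (E = 6*(-5*(-5 + 0)) = 6*(-5*(-5)) = 6*25 = 150)
(h(-7) + E) - 22 = (1/16 + 150) - 22 = 2401/16 - 22 = 2049/16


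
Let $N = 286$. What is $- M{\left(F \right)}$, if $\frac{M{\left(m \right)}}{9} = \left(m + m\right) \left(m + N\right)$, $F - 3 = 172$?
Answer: $-1452150$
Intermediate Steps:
$F = 175$ ($F = 3 + 172 = 175$)
$M{\left(m \right)} = 18 m \left(286 + m\right)$ ($M{\left(m \right)} = 9 \left(m + m\right) \left(m + 286\right) = 9 \cdot 2 m \left(286 + m\right) = 18 m \left(286 + m\right)$)
$- M{\left(F \right)} = - 18 \cdot 175 \left(286 + 175\right) = - 18 \cdot 175 \cdot 461 = \left(-1\right) 1452150 = -1452150$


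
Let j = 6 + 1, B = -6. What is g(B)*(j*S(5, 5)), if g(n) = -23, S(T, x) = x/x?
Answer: -161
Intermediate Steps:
S(T, x) = 1
j = 7
g(B)*(j*S(5, 5)) = -161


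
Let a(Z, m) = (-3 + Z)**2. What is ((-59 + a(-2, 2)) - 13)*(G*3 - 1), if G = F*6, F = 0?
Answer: 47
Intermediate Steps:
G = 0 (G = 0*6 = 0)
((-59 + a(-2, 2)) - 13)*(G*3 - 1) = ((-59 + (-3 - 2)**2) - 13)*(0*3 - 1) = ((-59 + (-5)**2) - 13)*(0 - 1) = ((-59 + 25) - 13)*(-1) = (-34 - 13)*(-1) = -47*(-1) = 47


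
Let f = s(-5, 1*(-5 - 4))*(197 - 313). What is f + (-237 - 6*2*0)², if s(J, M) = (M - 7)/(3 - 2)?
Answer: 58025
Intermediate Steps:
s(J, M) = -7 + M (s(J, M) = (-7 + M)/1 = (-7 + M)*1 = -7 + M)
f = 1856 (f = (-7 + 1*(-5 - 4))*(197 - 313) = (-7 + 1*(-9))*(-116) = (-7 - 9)*(-116) = -16*(-116) = 1856)
f + (-237 - 6*2*0)² = 1856 + (-237 - 6*2*0)² = 1856 + (-237 - 12*0)² = 1856 + (-237 + 0)² = 1856 + (-237)² = 1856 + 56169 = 58025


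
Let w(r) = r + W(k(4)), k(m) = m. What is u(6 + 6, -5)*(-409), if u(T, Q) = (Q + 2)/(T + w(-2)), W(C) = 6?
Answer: 1227/16 ≈ 76.688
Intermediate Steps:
w(r) = 6 + r (w(r) = r + 6 = 6 + r)
u(T, Q) = (2 + Q)/(4 + T) (u(T, Q) = (Q + 2)/(T + (6 - 2)) = (2 + Q)/(T + 4) = (2 + Q)/(4 + T))
u(6 + 6, -5)*(-409) = ((2 - 5)/(4 + (6 + 6)))*(-409) = (-3/(4 + 12))*(-409) = (-3/16)*(-409) = ((1/16)*(-3))*(-409) = -3/16*(-409) = 1227/16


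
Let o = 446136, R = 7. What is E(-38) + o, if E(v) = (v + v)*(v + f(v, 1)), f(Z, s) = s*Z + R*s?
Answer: 451380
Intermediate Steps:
f(Z, s) = 7*s + Z*s (f(Z, s) = s*Z + 7*s = Z*s + 7*s = 7*s + Z*s)
E(v) = 2*v*(7 + 2*v) (E(v) = (v + v)*(v + 1*(7 + v)) = (2*v)*(v + (7 + v)) = (2*v)*(7 + 2*v) = 2*v*(7 + 2*v))
E(-38) + o = 2*(-38)*(7 + 2*(-38)) + 446136 = 2*(-38)*(7 - 76) + 446136 = 2*(-38)*(-69) + 446136 = 5244 + 446136 = 451380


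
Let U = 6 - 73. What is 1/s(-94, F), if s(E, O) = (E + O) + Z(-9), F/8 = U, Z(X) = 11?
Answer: -1/619 ≈ -0.0016155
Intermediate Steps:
U = -67
F = -536 (F = 8*(-67) = -536)
s(E, O) = 11 + E + O (s(E, O) = (E + O) + 11 = 11 + E + O)
1/s(-94, F) = 1/(11 - 94 - 536) = 1/(-619) = -1/619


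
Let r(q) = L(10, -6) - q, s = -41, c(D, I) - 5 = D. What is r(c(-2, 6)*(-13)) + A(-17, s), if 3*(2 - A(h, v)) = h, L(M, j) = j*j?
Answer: 248/3 ≈ 82.667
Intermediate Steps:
c(D, I) = 5 + D
L(M, j) = j²
A(h, v) = 2 - h/3
r(q) = 36 - q (r(q) = (-6)² - q = 36 - q)
r(c(-2, 6)*(-13)) + A(-17, s) = (36 - (5 - 2)*(-13)) + (2 - ⅓*(-17)) = (36 - 3*(-13)) + (2 + 17/3) = (36 - 1*(-39)) + 23/3 = (36 + 39) + 23/3 = 75 + 23/3 = 248/3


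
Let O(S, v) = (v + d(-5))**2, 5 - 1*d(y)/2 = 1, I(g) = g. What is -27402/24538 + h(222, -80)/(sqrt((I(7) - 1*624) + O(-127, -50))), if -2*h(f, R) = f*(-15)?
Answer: -13701/12269 + 45*sqrt(1147)/31 ≈ 48.046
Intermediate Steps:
h(f, R) = 15*f/2 (h(f, R) = -f*(-15)/2 = -(-15)*f/2 = 15*f/2)
d(y) = 8 (d(y) = 10 - 2*1 = 10 - 2 = 8)
O(S, v) = (8 + v)**2 (O(S, v) = (v + 8)**2 = (8 + v)**2)
-27402/24538 + h(222, -80)/(sqrt((I(7) - 1*624) + O(-127, -50))) = -27402/24538 + ((15/2)*222)/(sqrt((7 - 1*624) + (8 - 50)**2)) = -27402*1/24538 + 1665/(sqrt((7 - 624) + (-42)**2)) = -13701/12269 + 1665/(sqrt(-617 + 1764)) = -13701/12269 + 1665/(sqrt(1147)) = -13701/12269 + 1665*(sqrt(1147)/1147) = -13701/12269 + 45*sqrt(1147)/31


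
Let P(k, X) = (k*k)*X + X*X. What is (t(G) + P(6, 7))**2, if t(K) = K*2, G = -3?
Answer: 87025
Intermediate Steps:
P(k, X) = X**2 + X*k**2 (P(k, X) = k**2*X + X**2 = X*k**2 + X**2 = X**2 + X*k**2)
t(K) = 2*K
(t(G) + P(6, 7))**2 = (2*(-3) + 7*(7 + 6**2))**2 = (-6 + 7*(7 + 36))**2 = (-6 + 7*43)**2 = (-6 + 301)**2 = 295**2 = 87025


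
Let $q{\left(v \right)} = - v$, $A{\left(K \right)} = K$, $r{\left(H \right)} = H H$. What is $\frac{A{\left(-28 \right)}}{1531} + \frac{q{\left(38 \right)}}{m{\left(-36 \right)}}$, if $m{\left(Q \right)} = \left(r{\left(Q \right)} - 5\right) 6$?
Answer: $- \frac{137533}{5929563} \approx -0.023194$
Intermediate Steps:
$r{\left(H \right)} = H^{2}$
$m{\left(Q \right)} = -30 + 6 Q^{2}$ ($m{\left(Q \right)} = \left(Q^{2} - 5\right) 6 = \left(-5 + Q^{2}\right) 6 = -30 + 6 Q^{2}$)
$\frac{A{\left(-28 \right)}}{1531} + \frac{q{\left(38 \right)}}{m{\left(-36 \right)}} = - \frac{28}{1531} + \frac{\left(-1\right) 38}{-30 + 6 \left(-36\right)^{2}} = \left(-28\right) \frac{1}{1531} - \frac{38}{-30 + 6 \cdot 1296} = - \frac{28}{1531} - \frac{38}{-30 + 7776} = - \frac{28}{1531} - \frac{38}{7746} = - \frac{28}{1531} - \frac{19}{3873} = - \frac{137533}{5929563}$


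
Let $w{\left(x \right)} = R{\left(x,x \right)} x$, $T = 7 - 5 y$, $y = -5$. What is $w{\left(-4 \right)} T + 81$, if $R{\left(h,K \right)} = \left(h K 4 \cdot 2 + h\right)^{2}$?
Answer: $-1968047$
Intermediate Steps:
$T = 32$ ($T = 7 - -25 = 7 + 25 = 32$)
$R{\left(h,K \right)} = \left(h + 8 K h\right)^{2}$ ($R{\left(h,K \right)} = \left(K h 4 \cdot 2 + h\right)^{2} = \left(4 K h 2 + h\right)^{2} = \left(8 K h + h\right)^{2} = \left(h + 8 K h\right)^{2}$)
$w{\left(x \right)} = x^{3} \left(1 + 8 x\right)^{2}$ ($w{\left(x \right)} = x^{2} \left(1 + 8 x\right)^{2} x = x^{3} \left(1 + 8 x\right)^{2}$)
$w{\left(-4 \right)} T + 81 = \left(-4\right)^{3} \left(1 + 8 \left(-4\right)\right)^{2} \cdot 32 + 81 = - 64 \left(1 - 32\right)^{2} \cdot 32 + 81 = - 64 \left(-31\right)^{2} \cdot 32 + 81 = \left(-64\right) 961 \cdot 32 + 81 = \left(-61504\right) 32 + 81 = -1968128 + 81 = -1968047$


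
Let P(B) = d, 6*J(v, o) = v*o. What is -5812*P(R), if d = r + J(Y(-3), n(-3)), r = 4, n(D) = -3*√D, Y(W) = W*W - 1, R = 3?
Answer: -23248 + 23248*I*√3 ≈ -23248.0 + 40267.0*I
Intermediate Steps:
Y(W) = -1 + W² (Y(W) = W² - 1 = -1 + W²)
J(v, o) = o*v/6 (J(v, o) = (v*o)/6 = (o*v)/6 = o*v/6)
d = 4 - 4*I*√3 (d = 4 + (-3*I*√3)*(-1 + (-3)²)/6 = 4 + (-3*I*√3)*(-1 + 9)/6 = 4 + (⅙)*(-3*I*√3)*8 = 4 - 4*I*√3 ≈ 4.0 - 6.9282*I)
P(B) = 4 - 4*I*√3
-5812*P(R) = -5812*(4 - 4*I*√3) = -23248 + 23248*I*√3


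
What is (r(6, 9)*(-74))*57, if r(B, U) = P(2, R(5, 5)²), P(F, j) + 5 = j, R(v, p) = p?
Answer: -84360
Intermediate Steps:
P(F, j) = -5 + j
r(B, U) = 20 (r(B, U) = -5 + 5² = -5 + 25 = 20)
(r(6, 9)*(-74))*57 = (20*(-74))*57 = -1480*57 = -84360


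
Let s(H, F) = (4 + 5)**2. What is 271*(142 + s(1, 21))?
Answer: 60433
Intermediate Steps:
s(H, F) = 81 (s(H, F) = 9**2 = 81)
271*(142 + s(1, 21)) = 271*(142 + 81) = 271*223 = 60433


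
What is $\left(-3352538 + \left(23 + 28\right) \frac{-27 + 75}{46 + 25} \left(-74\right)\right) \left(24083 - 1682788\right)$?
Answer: $\frac{395122357301750}{71} \approx 5.5651 \cdot 10^{12}$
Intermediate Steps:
$\left(-3352538 + \left(23 + 28\right) \frac{-27 + 75}{46 + 25} \left(-74\right)\right) \left(24083 - 1682788\right) = \left(-3352538 + 51 \cdot \frac{48}{71} \left(-74\right)\right) \left(-1658705\right) = \left(-3352538 + \frac{2448}{71} \left(-74\right)\right) \left(-1658705\right) = \left(-3352538 - \frac{181152}{71}\right) \left(-1658705\right) = \left(- \frac{238211350}{71}\right) \left(-1658705\right) = \frac{395122357301750}{71}$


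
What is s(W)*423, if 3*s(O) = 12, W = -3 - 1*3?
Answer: 1692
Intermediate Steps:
W = -6 (W = -3 - 3 = -6)
s(O) = 4 (s(O) = (1/3)*12 = 4)
s(W)*423 = 4*423 = 1692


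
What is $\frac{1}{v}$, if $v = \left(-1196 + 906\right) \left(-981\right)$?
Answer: $\frac{1}{284490} \approx 3.5151 \cdot 10^{-6}$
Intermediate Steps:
$v = 284490$ ($v = \left(-290\right) \left(-981\right) = 284490$)
$\frac{1}{v} = \frac{1}{284490}$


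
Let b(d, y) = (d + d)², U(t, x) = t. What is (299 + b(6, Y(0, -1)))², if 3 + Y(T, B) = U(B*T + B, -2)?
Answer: 196249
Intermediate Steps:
Y(T, B) = -3 + B + B*T (Y(T, B) = -3 + (B*T + B) = -3 + (B + B*T) = -3 + B + B*T)
b(d, y) = 4*d² (b(d, y) = (2*d)² = 4*d²)
(299 + b(6, Y(0, -1)))² = (299 + 4*6²)² = (299 + 4*36)² = (299 + 144)² = 443² = 196249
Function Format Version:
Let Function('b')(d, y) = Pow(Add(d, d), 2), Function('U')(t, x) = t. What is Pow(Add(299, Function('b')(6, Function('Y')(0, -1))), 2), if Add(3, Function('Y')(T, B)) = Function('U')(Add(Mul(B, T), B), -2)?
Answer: 196249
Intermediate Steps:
Function('Y')(T, B) = Add(-3, B, Mul(B, T)) (Function('Y')(T, B) = Add(-3, Add(Mul(B, T), B)) = Add(-3, Add(B, Mul(B, T))) = Add(-3, B, Mul(B, T)))
Function('b')(d, y) = Mul(4, Pow(d, 2)) (Function('b')(d, y) = Pow(Mul(2, d), 2) = Mul(4, Pow(d, 2)))
Pow(Add(299, Function('b')(6, Function('Y')(0, -1))), 2) = Pow(Add(299, Mul(4, Pow(6, 2))), 2) = Pow(Add(299, Mul(4, 36)), 2) = Pow(Add(299, 144), 2) = Pow(443, 2) = 196249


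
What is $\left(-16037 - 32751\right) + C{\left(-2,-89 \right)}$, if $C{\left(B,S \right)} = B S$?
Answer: $-48610$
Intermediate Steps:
$\left(-16037 - 32751\right) + C{\left(-2,-89 \right)} = \left(-16037 - 32751\right) - -178 = -48788 + 178 = -48610$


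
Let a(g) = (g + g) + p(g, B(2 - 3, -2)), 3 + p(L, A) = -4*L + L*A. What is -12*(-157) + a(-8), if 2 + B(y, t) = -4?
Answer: 1945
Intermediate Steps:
B(y, t) = -6 (B(y, t) = -2 - 4 = -6)
p(L, A) = -3 - 4*L + A*L (p(L, A) = -3 + (-4*L + L*A) = -3 + (-4*L + A*L) = -3 - 4*L + A*L)
a(g) = -3 - 8*g (a(g) = (g + g) + (-3 - 4*g - 6*g) = 2*g + (-3 - 10*g) = -3 - 8*g)
-12*(-157) + a(-8) = -12*(-157) + (-3 - 8*(-8)) = 1884 + (-3 + 64) = 1884 + 61 = 1945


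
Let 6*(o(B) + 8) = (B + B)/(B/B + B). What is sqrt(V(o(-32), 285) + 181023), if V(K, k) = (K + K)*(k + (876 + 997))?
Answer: sqrt(1279879671)/93 ≈ 384.68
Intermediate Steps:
o(B) = -8 + B/(3*(1 + B)) (o(B) = -8 + ((B + B)/(B/B + B))/6 = -8 + ((2*B)/(1 + B))/6 = -8 + (2*B/(1 + B))/6 = -8 + B/(3*(1 + B)))
V(K, k) = 2*K*(1873 + k) (V(K, k) = (2*K)*(k + 1873) = (2*K)*(1873 + k) = 2*K*(1873 + k))
sqrt(V(o(-32), 285) + 181023) = sqrt(2*((-24 - 23*(-32))/(3*(1 - 32)))*(1873 + 285) + 181023) = sqrt(2*((1/3)*(-24 + 736)/(-31))*2158 + 181023) = sqrt(2*((1/3)*(-1/31)*712)*2158 + 181023) = sqrt(2*(-712/93)*2158 + 181023) = sqrt(-3072992/93 + 181023) = sqrt(13762147/93) = sqrt(1279879671)/93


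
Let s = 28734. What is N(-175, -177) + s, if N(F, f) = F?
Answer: 28559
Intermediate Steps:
N(-175, -177) + s = -175 + 28734 = 28559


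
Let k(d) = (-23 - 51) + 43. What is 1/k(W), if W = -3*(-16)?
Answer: -1/31 ≈ -0.032258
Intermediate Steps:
W = 48
k(d) = -31 (k(d) = -74 + 43 = -31)
1/k(W) = 1/(-31) = -1/31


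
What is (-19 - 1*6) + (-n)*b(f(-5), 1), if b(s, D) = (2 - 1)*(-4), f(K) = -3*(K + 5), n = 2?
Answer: -17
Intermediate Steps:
f(K) = -15 - 3*K (f(K) = -3*(5 + K) = -15 - 3*K)
b(s, D) = -4 (b(s, D) = 1*(-4) = -4)
(-19 - 1*6) + (-n)*b(f(-5), 1) = (-19 - 1*6) - 1*2*(-4) = (-19 - 6) - 2*(-4) = -25 + 8 = -17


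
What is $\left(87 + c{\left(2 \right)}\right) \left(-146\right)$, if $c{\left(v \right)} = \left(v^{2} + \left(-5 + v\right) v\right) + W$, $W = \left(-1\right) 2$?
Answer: $-12118$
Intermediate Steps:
$W = -2$
$c{\left(v \right)} = -2 + v^{2} + v \left(-5 + v\right)$ ($c{\left(v \right)} = \left(v^{2} + \left(-5 + v\right) v\right) - 2 = \left(v^{2} + v \left(-5 + v\right)\right) - 2 = -2 + v^{2} + v \left(-5 + v\right)$)
$\left(87 + c{\left(2 \right)}\right) \left(-146\right) = \left(87 - \left(12 - 8\right)\right) \left(-146\right) = \left(87 - 4\right) \left(-146\right) = 83 \left(-146\right) = -12118$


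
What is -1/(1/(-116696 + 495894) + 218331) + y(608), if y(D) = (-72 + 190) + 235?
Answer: 29225109145069/82790678539 ≈ 353.00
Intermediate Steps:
y(D) = 353 (y(D) = 118 + 235 = 353)
-1/(1/(-116696 + 495894) + 218331) + y(608) = -1/(1/(-116696 + 495894) + 218331) + 353 = -1/(1/379198 + 218331) + 353 = -1/82790678539/379198 + 353 = -1*379198/82790678539 + 353 = -379198/82790678539 + 353 = 29225109145069/82790678539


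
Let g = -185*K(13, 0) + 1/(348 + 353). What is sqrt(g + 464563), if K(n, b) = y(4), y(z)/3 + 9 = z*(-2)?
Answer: sqrt(232923091899)/701 ≈ 688.47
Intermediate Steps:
y(z) = -27 - 6*z (y(z) = -27 + 3*(z*(-2)) = -27 + 3*(-2*z) = -27 - 6*z)
K(n, b) = -51 (K(n, b) = -27 - 6*4 = -27 - 24 = -51)
g = 6613936/701 (g = -185*(-51) + 1/(348 + 353) = 9435 + 1/701 = 6613936/701 ≈ 9435.0)
sqrt(g + 464563) = sqrt(6613936/701 + 464563) = sqrt(332272599/701) = sqrt(232923091899)/701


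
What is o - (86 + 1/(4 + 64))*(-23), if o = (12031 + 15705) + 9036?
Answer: 2635023/68 ≈ 38750.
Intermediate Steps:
o = 36772 (o = 27736 + 9036 = 36772)
o - (86 + 1/(4 + 64))*(-23) = 36772 - (86 + 1/(4 + 64))*(-23) = 36772 - (86 + 1/68)*(-23) = 36772 - 5849*(-23)/68 = 36772 - 1*(-134527/68) = 36772 + 134527/68 = 2635023/68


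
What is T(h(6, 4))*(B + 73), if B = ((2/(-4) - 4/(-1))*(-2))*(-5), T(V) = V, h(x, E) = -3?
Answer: -324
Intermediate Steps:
B = 35 (B = ((2*(-¼) - 4*(-1))*(-2))*(-5) = ((-½ + 4)*(-2))*(-5) = ((7/2)*(-2))*(-5) = -7*(-5) = 35)
T(h(6, 4))*(B + 73) = -3*(35 + 73) = -3*108 = -324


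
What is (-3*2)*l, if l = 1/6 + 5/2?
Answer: -16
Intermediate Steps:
l = 8/3 (l = 1*(1/6) + 5*(1/2) = 1/6 + 5/2 = 8/3 ≈ 2.6667)
(-3*2)*l = -3*2*(8/3) = -6*8/3 = -16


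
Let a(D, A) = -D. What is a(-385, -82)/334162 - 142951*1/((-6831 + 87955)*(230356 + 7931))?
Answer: 3697293562159/3229808490557628 ≈ 0.0011447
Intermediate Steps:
a(-385, -82)/334162 - 142951*1/((-6831 + 87955)*(230356 + 7931)) = -1*(-385)/334162 - 142951*1/((-6831 + 87955)*(230356 + 7931)) = 385*(1/334162) - 142951/(238287*81124) = 385/334162 - 142951/19330794588 = 3697293562159/3229808490557628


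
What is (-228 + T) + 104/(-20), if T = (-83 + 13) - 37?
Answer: -1701/5 ≈ -340.20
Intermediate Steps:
T = -107 (T = -70 - 37 = -107)
(-228 + T) + 104/(-20) = (-228 - 107) + 104/(-20) = -335 + 104*(-1/20) = -335 - 26/5 = -1701/5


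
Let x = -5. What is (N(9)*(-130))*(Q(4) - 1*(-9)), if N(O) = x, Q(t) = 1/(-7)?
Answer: 40300/7 ≈ 5757.1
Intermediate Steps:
Q(t) = -⅐
N(O) = -5
(N(9)*(-130))*(Q(4) - 1*(-9)) = (-5*(-130))*(-⅐ - 1*(-9)) = 650*(-⅐ + 9) = 650*(62/7) = 40300/7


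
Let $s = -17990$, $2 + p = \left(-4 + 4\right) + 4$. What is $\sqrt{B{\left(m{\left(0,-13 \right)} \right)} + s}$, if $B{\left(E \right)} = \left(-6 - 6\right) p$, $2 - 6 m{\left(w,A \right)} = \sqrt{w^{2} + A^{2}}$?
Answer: $i \sqrt{18014} \approx 134.22 i$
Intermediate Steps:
$p = 2$ ($p = -2 + \left(\left(-4 + 4\right) + 4\right) = -2 + \left(0 + 4\right) = -2 + 4 = 2$)
$m{\left(w,A \right)} = \frac{1}{3} - \frac{\sqrt{A^{2} + w^{2}}}{6}$ ($m{\left(w,A \right)} = \frac{1}{3} - \frac{\sqrt{w^{2} + A^{2}}}{6} = \frac{1}{3} - \frac{\sqrt{A^{2} + w^{2}}}{6}$)
$B{\left(E \right)} = -24$ ($B{\left(E \right)} = \left(-6 - 6\right) 2 = \left(-12\right) 2 = -24$)
$\sqrt{B{\left(m{\left(0,-13 \right)} \right)} + s} = \sqrt{-24 - 17990} = \sqrt{-18014} = i \sqrt{18014}$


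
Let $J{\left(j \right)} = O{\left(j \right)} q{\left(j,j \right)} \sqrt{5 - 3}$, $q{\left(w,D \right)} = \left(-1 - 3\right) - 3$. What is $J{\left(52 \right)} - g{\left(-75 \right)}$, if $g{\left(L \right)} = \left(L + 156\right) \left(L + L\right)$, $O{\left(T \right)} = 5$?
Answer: $12150 - 35 \sqrt{2} \approx 12101.0$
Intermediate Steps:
$g{\left(L \right)} = 2 L \left(156 + L\right)$ ($g{\left(L \right)} = \left(156 + L\right) 2 L = 2 L \left(156 + L\right)$)
$q{\left(w,D \right)} = -7$ ($q{\left(w,D \right)} = -4 - 3 = -7$)
$J{\left(j \right)} = - 35 \sqrt{2}$ ($J{\left(j \right)} = 5 \left(-7\right) \sqrt{5 - 3} = - 35 \sqrt{2}$)
$J{\left(52 \right)} - g{\left(-75 \right)} = - 35 \sqrt{2} - 2 \left(-75\right) \left(156 - 75\right) = - 35 \sqrt{2} - 2 \left(-75\right) 81 = - 35 \sqrt{2} - -12150 = - 35 \sqrt{2} + 12150 = 12150 - 35 \sqrt{2}$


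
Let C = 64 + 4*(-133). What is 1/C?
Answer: -1/468 ≈ -0.0021368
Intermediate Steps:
C = -468 (C = 64 - 532 = -468)
1/C = 1/(-468) = -1/468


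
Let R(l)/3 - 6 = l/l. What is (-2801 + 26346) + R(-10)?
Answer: 23566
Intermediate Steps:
R(l) = 21 (R(l) = 18 + 3*(l/l) = 18 + 3*1 = 18 + 3 = 21)
(-2801 + 26346) + R(-10) = (-2801 + 26346) + 21 = 23545 + 21 = 23566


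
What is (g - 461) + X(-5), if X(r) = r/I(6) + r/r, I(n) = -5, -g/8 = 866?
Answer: -7387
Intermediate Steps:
g = -6928 (g = -8*866 = -6928)
X(r) = 1 - r/5 (X(r) = r/(-5) + r/r = r*(-1/5) + 1 = -r/5 + 1 = 1 - r/5)
(g - 461) + X(-5) = (-6928 - 461) + (1 - 1/5*(-5)) = -7389 + (1 + 1) = -7389 + 2 = -7387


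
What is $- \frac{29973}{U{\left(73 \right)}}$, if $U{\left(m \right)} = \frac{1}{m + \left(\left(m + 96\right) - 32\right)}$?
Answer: $-6294330$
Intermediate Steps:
$U{\left(m \right)} = \frac{1}{64 + 2 m}$ ($U{\left(m \right)} = \frac{1}{m + \left(\left(96 + m\right) - 32\right)} = \frac{1}{m + \left(64 + m\right)} = \frac{1}{64 + 2 m}$)
$- \frac{29973}{U{\left(73 \right)}} = - \frac{29973}{\frac{1}{2} \frac{1}{32 + 73}} = - \frac{29973}{\frac{1}{2} \cdot \frac{1}{105}} = - 29973 \frac{1}{\frac{1}{210}} = \left(-29973\right) 210 = -6294330$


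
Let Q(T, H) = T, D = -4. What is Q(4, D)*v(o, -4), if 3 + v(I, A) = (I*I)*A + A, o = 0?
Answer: -28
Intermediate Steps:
v(I, A) = -3 + A + A*I² (v(I, A) = -3 + ((I*I)*A + A) = -3 + (I²*A + A) = -3 + (A*I² + A) = -3 + (A + A*I²) = -3 + A + A*I²)
Q(4, D)*v(o, -4) = 4*(-3 - 4 - 4*0²) = 4*(-3 - 4 - 4*0) = 4*(-3 - 4 + 0) = 4*(-7) = -28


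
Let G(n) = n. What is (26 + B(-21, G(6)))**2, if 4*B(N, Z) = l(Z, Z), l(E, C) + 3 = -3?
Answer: 2401/4 ≈ 600.25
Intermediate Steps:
l(E, C) = -6 (l(E, C) = -3 - 3 = -6)
B(N, Z) = -3/2 (B(N, Z) = (1/4)*(-6) = -3/2)
(26 + B(-21, G(6)))**2 = (26 - 3/2)**2 = (49/2)**2 = 2401/4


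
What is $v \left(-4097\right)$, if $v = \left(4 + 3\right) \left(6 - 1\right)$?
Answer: $-143395$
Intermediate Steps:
$v = 35$ ($v = 7 \cdot 5 = 35$)
$v \left(-4097\right) = 35 \left(-4097\right) = -143395$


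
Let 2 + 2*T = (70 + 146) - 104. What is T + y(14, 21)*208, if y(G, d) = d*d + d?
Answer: 96151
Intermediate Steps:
T = 55 (T = -1 + ((70 + 146) - 104)/2 = -1 + (216 - 104)/2 = -1 + (½)*112 = -1 + 56 = 55)
y(G, d) = d + d² (y(G, d) = d² + d = d + d²)
T + y(14, 21)*208 = 55 + (21*(1 + 21))*208 = 55 + (21*22)*208 = 55 + 462*208 = 55 + 96096 = 96151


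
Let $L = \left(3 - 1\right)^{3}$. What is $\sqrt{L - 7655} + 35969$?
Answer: $35969 + i \sqrt{7647} \approx 35969.0 + 87.447 i$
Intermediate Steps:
$L = 8$ ($L = \left(3 - 1\right)^{3} = 2^{3} = 8$)
$\sqrt{L - 7655} + 35969 = \sqrt{8 - 7655} + 35969 = \sqrt{-7647} + 35969 = i \sqrt{7647} + 35969 = 35969 + i \sqrt{7647}$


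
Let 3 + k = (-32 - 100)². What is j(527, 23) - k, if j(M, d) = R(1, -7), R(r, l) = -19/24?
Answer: -418123/24 ≈ -17422.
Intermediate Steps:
R(r, l) = -19/24 (R(r, l) = -19*1/24 = -19/24)
j(M, d) = -19/24
k = 17421 (k = -3 + (-32 - 100)² = -3 + (-132)² = -3 + 17424 = 17421)
j(527, 23) - k = -19/24 - 1*17421 = -19/24 - 17421 = -418123/24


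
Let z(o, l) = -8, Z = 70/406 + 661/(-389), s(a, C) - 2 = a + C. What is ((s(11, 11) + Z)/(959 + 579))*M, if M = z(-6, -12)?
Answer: -1014080/8675089 ≈ -0.11690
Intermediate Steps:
s(a, C) = 2 + C + a (s(a, C) = 2 + (a + C) = 2 + (C + a) = 2 + C + a)
Z = -17224/11281 (Z = 70*(1/406) + 661*(-1/389) = 5/29 - 661/389 = -17224/11281 ≈ -1.5268)
M = -8
((s(11, 11) + Z)/(959 + 579))*M = (((2 + 11 + 11) - 17224/11281)/(959 + 579))*(-8) = ((24 - 17224/11281)/1538)*(-8) = ((253520/11281)*(1/1538))*(-8) = (126760/8675089)*(-8) = -1014080/8675089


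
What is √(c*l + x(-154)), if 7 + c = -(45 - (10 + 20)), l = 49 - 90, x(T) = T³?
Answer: I*√3651362 ≈ 1910.9*I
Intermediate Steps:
l = -41
c = -22 (c = -7 - (45 - (10 + 20)) = -7 - (45 - 1*30) = -7 - (45 - 30) = -7 - 1*15 = -7 - 15 = -22)
√(c*l + x(-154)) = √(-22*(-41) + (-154)³) = √(902 - 3652264) = √(-3651362) = I*√3651362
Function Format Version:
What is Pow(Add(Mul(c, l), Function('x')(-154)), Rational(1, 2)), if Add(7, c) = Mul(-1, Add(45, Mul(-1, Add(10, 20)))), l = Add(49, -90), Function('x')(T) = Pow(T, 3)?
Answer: Mul(I, Pow(3651362, Rational(1, 2))) ≈ Mul(1910.9, I)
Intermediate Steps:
l = -41
c = -22 (c = Add(-7, Mul(-1, Add(45, Mul(-1, Add(10, 20))))) = Add(-7, Mul(-1, Add(45, Mul(-1, 30)))) = Add(-7, Mul(-1, Add(45, -30))) = Add(-7, Mul(-1, 15)) = Add(-7, -15) = -22)
Pow(Add(Mul(c, l), Function('x')(-154)), Rational(1, 2)) = Pow(Add(Mul(-22, -41), Pow(-154, 3)), Rational(1, 2)) = Pow(Add(902, -3652264), Rational(1, 2)) = Pow(-3651362, Rational(1, 2)) = Mul(I, Pow(3651362, Rational(1, 2)))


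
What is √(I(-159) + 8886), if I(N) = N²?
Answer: √34167 ≈ 184.84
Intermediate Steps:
√(I(-159) + 8886) = √((-159)² + 8886) = √(25281 + 8886) = √34167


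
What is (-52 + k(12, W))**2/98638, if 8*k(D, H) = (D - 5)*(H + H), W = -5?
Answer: 59049/1578208 ≈ 0.037415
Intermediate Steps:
k(D, H) = H*(-5 + D)/4 (k(D, H) = ((D - 5)*(H + H))/8 = ((-5 + D)*(2*H))/8 = (2*H*(-5 + D))/8 = H*(-5 + D)/4)
(-52 + k(12, W))**2/98638 = (-52 + (1/4)*(-5)*(-5 + 12))**2/98638 = (-52 + (1/4)*(-5)*7)**2*(1/98638) = (-52 - 35/4)**2*(1/98638) = (-243/4)**2*(1/98638) = (59049/16)*(1/98638) = 59049/1578208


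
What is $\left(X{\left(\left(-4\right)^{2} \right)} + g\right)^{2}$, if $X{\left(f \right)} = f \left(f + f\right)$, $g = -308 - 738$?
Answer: $285156$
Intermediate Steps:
$g = -1046$
$X{\left(f \right)} = 2 f^{2}$ ($X{\left(f \right)} = f 2 f = 2 f^{2}$)
$\left(X{\left(\left(-4\right)^{2} \right)} + g\right)^{2} = \left(2 \left(\left(-4\right)^{2}\right)^{2} - 1046\right)^{2} = \left(2 \cdot 16^{2} - 1046\right)^{2} = \left(2 \cdot 256 - 1046\right)^{2} = \left(512 - 1046\right)^{2} = \left(-534\right)^{2} = 285156$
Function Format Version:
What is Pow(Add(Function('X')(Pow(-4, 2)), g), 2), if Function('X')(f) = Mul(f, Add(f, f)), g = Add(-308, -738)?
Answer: 285156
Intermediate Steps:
g = -1046
Function('X')(f) = Mul(2, Pow(f, 2)) (Function('X')(f) = Mul(f, Mul(2, f)) = Mul(2, Pow(f, 2)))
Pow(Add(Function('X')(Pow(-4, 2)), g), 2) = Pow(Add(Mul(2, Pow(Pow(-4, 2), 2)), -1046), 2) = Pow(Add(Mul(2, Pow(16, 2)), -1046), 2) = Pow(Add(Mul(2, 256), -1046), 2) = Pow(Add(512, -1046), 2) = Pow(-534, 2) = 285156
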